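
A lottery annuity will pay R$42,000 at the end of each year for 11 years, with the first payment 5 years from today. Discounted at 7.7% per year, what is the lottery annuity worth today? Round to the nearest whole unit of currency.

R$226,135

PV at t=4 (ordinary 11-year annuity): 42000 × a(11|0.077) = 42000 × 7.244043 = 304,249.8105
PV₀ = 304,249.8105 / (1+0.077)^4 = 304,249.8105 / 1.345435 = 226,134.8531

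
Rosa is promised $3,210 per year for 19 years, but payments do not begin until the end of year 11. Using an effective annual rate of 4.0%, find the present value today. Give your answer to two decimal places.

Value one period before first payment (t=10): 3210 × [1 − (1+0.04)^(−19)] / 0.04 = 3210 × 13.133939 = 42,159.9455
Discount back 10 years: 42,159.9455 × (1+0.04)^(−10) = 42,159.9455 × 0.675564 = 28,481.7485

$28,481.75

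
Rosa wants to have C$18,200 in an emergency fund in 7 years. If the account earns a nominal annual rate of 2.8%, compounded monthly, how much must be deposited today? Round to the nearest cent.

C$14,964.04

With 12 periods per year: i = 0.00233333, n = 84.
PV = FV·(1+i)^(−n) = 18,200 × 0.822200 = 14,964.0387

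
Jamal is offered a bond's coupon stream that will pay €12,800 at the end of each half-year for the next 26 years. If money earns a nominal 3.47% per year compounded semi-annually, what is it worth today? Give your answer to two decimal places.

€436,139.03

With 2 periods per year: i = 0.01735, n = 52.
PV = 12800 × [1 − (1+0.01735)^(−52)] / 0.01735 = 12800 × 34.073362 = 436,139.0334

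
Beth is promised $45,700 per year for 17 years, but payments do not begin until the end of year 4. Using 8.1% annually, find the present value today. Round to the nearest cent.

Value one period before first payment (t=3): 45700 × [1 − (1+0.081)^(−17)] / 0.081 = 45700 × 9.061112 = 414,092.7987
PV₀ = 414,092.7987 / (1+0.081)^3 = 414,092.7987 / 1.263214 = 327,808.7910

$327,808.79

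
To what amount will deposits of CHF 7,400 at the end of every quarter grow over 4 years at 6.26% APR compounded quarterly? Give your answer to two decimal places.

i = 0.0626/4 = 0.01565 per quarter; n = 4·4 = 16.
Accumulation factor s(16|0.01565) = 18.022402; FV = 7400 × 18.022402 = 133,365.7781

CHF 133,365.78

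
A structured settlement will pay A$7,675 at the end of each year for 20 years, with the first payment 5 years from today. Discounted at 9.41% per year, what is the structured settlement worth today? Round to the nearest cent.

Value one period before first payment (t=4): 7675 × [1 − (1+0.0941)^(−20)] / 0.0941 = 7675 × 8.867976 = 68,061.7131
Discount back 4 years: 68,061.7131 × (1+0.0941)^(−4) = 68,061.7131 × 0.697866 = 47,497.9432

A$47,497.94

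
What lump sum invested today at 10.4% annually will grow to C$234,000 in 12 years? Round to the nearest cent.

PV = 234,000 / (1 + 0.104)^12 = 234,000 / 3.278150 = 71,381.7148

C$71,381.71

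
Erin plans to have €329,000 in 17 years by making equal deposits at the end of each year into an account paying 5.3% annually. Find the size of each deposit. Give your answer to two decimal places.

€12,402.50

FV-annuity factor = 26.526910; PMT = 329000 / 26.526910 = 12,402.4998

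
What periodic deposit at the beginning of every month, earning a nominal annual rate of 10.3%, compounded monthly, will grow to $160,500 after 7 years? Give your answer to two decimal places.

With 12 periods per year: i = 0.00858333, n = 84.
FV-annuity factor × (1+i) = 123.400214; PMT = 160500 / 123.400214 = 1,300.6460

$1,300.65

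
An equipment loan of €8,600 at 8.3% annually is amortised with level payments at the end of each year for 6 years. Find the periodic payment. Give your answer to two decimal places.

Annuity-PV factor = 4.581107; PMT = 8600 / 4.581107 = 1,877.2757

€1,877.28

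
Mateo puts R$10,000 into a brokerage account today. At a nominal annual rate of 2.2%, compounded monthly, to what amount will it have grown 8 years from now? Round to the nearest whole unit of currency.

R$11,922

With 12 periods per year: i = 0.00183333, n = 96.
10,000 × (1+0.00183333)^96 = 10,000 × 1.192246 = 11,922.4593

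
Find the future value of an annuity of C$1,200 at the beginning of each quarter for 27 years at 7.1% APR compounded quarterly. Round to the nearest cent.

i = 0.071/4 = 0.01775 per quarter; n = 27·4 = 108.
Accumulation factor s(108|0.01775) × (1+i) = 326.089021; FV = 1200 × 326.089021 = 391,306.8251
(Beginning-of-period payments → annuity-due factor ×(1+i).)

C$391,306.83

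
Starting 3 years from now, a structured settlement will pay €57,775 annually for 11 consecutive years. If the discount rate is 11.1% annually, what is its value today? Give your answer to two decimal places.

€289,210.60

Value one period before first payment (t=2): 57775 × [1 − (1+0.111)^(−11)] / 0.111 = 57775 × 6.178775 = 356,978.7152
PV₀ = 356,978.7152 / (1+0.111)^2 = 356,978.7152 / 1.234321 = 289,210.5986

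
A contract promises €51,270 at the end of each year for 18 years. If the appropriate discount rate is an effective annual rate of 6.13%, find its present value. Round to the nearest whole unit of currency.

€549,752

Annuity factor a(18|0.0613) = 10.722689; PV = 51270 × 10.722689 = 549,752.2660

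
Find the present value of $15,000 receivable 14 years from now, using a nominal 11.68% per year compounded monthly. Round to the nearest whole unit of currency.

$2,947

i = 0.1168/12 = 0.00973333 per month; n = 14·12 = 168.
Discount factor = (1+0.00973333)^(−168) = 0.196461; PV = 15,000 × 0.196461 = 2,946.9093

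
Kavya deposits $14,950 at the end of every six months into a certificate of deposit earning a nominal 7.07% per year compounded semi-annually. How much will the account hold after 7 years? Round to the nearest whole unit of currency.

$264,902

With 2 periods per year: i = 0.03535, n = 14.
FV = PMT · [(1+i)^n − 1] / i = 14950 · 17.719230 = 264,902.4860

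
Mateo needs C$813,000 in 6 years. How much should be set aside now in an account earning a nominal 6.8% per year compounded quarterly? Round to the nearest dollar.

C$542,485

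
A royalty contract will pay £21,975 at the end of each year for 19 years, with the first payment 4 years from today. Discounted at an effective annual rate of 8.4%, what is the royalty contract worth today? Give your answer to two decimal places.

Value one period before first payment (t=3): 21975 × [1 − (1+0.084)^(−19)] / 0.084 = 21975 × 9.333393 = 205,101.3158
PV₀ = 205,101.3158 / (1+0.084)^3 = 205,101.3158 / 1.273761 = 161,020.2883

£161,020.29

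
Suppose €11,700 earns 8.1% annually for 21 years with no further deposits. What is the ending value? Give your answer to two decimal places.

FV = 11,700 × (1 + 0.081)^21 = 60,051.7178

€60,051.72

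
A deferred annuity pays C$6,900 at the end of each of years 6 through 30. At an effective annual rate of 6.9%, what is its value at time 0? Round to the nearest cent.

C$58,122.31

PV at t=5 (ordinary 25-year annuity): 6900 × a(25|0.069) = 6900 × 11.759322 = 81,139.3190
Discount back 5 years: 81,139.3190 × (1+0.069)^(−5) = 81,139.3190 × 0.716327 = 58,122.3054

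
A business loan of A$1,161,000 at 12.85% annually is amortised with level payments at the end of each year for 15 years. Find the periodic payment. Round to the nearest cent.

A$178,265.04

PMT = 1.161e+06 / ( [1 − (1+0.1285)^(−15)] / 0.1285 ) = 1.161e+06 / 6.512774 = 178,265.0403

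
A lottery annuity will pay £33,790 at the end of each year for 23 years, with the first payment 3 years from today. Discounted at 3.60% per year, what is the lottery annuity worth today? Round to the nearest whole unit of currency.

PV at t=2 (ordinary 23-year annuity): 33790 × a(23|0.036) = 33790 × 15.463098 = 522,498.0799
Discount back 2 years: 522,498.0799 × (1+0.036)^(−2) = 522,498.0799 × 0.931709 = 486,816.3861

£486,816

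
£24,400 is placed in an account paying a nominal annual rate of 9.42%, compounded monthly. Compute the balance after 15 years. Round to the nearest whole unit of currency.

Periodic rate i = 0.0942/12 = 0.00785; n = 15 × 12 = 180 periods.
FV = PV·(1+i)^n = 24,400 × 4.085658 = 99,690.0589

£99,690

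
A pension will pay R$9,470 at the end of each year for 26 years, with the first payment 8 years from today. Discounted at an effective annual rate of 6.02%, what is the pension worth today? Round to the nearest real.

R$81,628

Value one period before first payment (t=7): 9470 × [1 − (1+0.0602)^(−26)] / 0.0602 = 9470 × 12.977833 = 122,900.0779
Discount back 7 years: 122,900.0779 × (1+0.0602)^(−7) = 122,900.0779 × 0.664179 = 81,627.6999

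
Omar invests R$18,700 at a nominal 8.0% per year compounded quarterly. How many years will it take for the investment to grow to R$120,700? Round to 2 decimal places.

23.54 years

Periodic rate i = 0.08/4 = 0.02.
(1+i)^n = 120700/18700 = 6.45455, so n = ln 6.45455 / ln 1.02 = 94.1685 quarters
= 94.1685/4 years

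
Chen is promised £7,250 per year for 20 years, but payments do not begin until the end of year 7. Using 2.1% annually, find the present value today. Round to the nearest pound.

PV at t=6 (ordinary 20-year annuity): 7250 × a(20|0.021) = 7250 × 16.194729 = 117,411.7884
Discount back 6 years: 117,411.7884 × (1+0.021)^(−6) = 117,411.7884 × 0.882766 = 103,647.1228

£103,647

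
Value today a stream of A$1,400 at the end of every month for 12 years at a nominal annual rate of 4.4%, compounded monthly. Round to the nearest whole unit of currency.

A$156,411

Periodic rate i = 0.044/12 = 0.00366667; n = 12 × 12 = 144 periods.
PV = 1400 × [1 − (1+0.00366667)^(−144)] / 0.00366667 = 1400 × 111.721868 = 156,410.6150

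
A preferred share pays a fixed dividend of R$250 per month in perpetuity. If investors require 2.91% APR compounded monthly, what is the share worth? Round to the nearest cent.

R$103,092.78

Periodic rate i = 0.0291/12 = 0.002425.
PV = C/r = 250/0.002425 = 103,092.7835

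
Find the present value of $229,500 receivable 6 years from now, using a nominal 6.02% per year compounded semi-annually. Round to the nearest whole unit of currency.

$160,779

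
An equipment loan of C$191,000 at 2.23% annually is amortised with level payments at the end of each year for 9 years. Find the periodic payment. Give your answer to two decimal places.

Annuity-PV factor = 8.073366; PMT = 191000 / 8.073366 = 23,658.0381

C$23,658.04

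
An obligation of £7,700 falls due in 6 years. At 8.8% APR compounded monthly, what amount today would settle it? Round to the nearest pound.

Periodic rate i = 0.088/12 = 0.00733333; n = 6 × 12 = 72 periods.
PV = 7,700 / (1 + 0.00733333)^72 = 7,700 / 1.692274 = 4,550.0896

£4,550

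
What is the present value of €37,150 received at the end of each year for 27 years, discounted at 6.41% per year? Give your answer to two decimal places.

€471,276.56

PV = 37150 × [1 − (1+0.0641)^(−27)] / 0.0641 = 37150 × 12.685775 = 471,276.5565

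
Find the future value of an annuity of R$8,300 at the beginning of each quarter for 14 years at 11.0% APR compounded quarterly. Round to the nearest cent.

R$1,106,685.71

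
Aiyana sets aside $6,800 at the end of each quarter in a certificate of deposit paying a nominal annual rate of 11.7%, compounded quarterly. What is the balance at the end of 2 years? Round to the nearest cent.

With 4 periods per year: i = 0.02925, n = 8.
FV = 6800 × [(1+0.02925)^8 − 1] / 0.02925 = 6800 × 8.868705 = 60,307.1930

$60,307.19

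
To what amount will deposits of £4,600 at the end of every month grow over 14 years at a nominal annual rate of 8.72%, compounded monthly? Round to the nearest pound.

Periodic rate i = 0.0872/12 = 0.00726667; n = 14 × 12 = 168 periods.
FV = PMT · [(1+i)^n − 1] / i = 4600 · 326.830438 = 1,503,420.0146

£1,503,420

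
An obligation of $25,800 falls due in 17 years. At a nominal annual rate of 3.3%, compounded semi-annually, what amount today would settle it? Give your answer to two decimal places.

Periodic rate i = 0.033/2 = 0.0165; n = 17 × 2 = 34 periods.
PV = FV·(1+i)^(−n) = 25,800 × 0.573256 = 14,790.0174

$14,790.02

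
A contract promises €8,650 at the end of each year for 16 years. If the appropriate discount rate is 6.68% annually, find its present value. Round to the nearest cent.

PV = PMT · [1 − (1+i)^(−n)] / i = 8650 · 9.650258 = 83,474.7352

€83,474.74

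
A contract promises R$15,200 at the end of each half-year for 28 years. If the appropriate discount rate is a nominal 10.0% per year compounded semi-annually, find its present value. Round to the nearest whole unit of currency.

R$284,218

i = 0.1/2 = 0.05 per half-year; n = 28·2 = 56.
Annuity factor a(56|0.05) = 18.698545; PV = 15200 × 18.698545 = 284,217.8798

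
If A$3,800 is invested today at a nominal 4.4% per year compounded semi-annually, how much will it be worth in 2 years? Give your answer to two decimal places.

i = 0.044/2 = 0.022 per half-year; n = 2·2 = 4.
FV = 3,800 × (1 + 0.022)^4 = 4,145.5979

A$4,145.60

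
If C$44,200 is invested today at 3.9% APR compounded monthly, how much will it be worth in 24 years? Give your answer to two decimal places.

Periodic rate i = 0.039/12 = 0.00325; n = 24 × 12 = 288 periods.
FV = PV·(1+i)^n = 44,200 × 2.545895 = 112,528.5623

C$112,528.56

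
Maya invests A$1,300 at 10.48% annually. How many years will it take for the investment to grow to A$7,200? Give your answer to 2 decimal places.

17.17 years

(1+i)^n = 7200/1300 = 5.53846, so n = ln 5.53846 / ln 1.1048 = 17.1748 years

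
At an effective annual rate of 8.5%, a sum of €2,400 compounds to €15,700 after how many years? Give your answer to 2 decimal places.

23.02 years

n = ln(15700/2400) / ln(1+0.085) = ln(6.54167) / 0.081580 = 23.0227 years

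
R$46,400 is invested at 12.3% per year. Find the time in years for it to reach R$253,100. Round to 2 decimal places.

(1+i)^n = 253100/46400 = 5.45474, so n = ln 5.45474 / ln 1.123 = 14.6244 years

14.62 years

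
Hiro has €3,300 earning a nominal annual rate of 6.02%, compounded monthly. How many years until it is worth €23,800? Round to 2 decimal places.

32.90 years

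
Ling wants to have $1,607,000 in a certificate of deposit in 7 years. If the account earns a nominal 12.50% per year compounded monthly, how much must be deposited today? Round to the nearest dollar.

With 12 periods per year: i = 0.0104167, n = 84.
PV = FV·(1+i)^(−n) = 1,607,000 × 0.418753 = 672,936.0176

$672,936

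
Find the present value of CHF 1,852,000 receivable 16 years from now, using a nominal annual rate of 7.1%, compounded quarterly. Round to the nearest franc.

CHF 600,634

With 4 periods per year: i = 0.01775, n = 64.
PV = FV·(1+i)^(−n) = 1,852,000 × 0.324316 = 600,633.9481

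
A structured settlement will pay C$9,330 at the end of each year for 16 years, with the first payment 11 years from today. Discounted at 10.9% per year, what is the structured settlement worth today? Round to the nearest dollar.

PV at t=10 (ordinary 16-year annuity): 9330 × a(16|0.109) = 9330 × 7.421769 = 69,245.1010
Discount back 10 years: 69,245.1010 × (1+0.109)^(−10) = 69,245.1010 × 0.355373 = 24,607.8455

C$24,608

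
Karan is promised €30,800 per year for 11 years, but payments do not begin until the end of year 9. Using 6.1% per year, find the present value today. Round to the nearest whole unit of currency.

Value one period before first payment (t=8): 30800 × [1 − (1+0.061)^(−11)] / 0.061 = 30800 × 7.846694 = 241,678.1683
PV₀ = 241,678.1683 / (1+0.061)^8 = 241,678.1683 / 1.605917 = 150,492.3242

€150,492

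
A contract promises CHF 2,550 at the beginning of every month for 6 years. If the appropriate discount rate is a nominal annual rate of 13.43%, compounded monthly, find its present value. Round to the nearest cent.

CHF 127,010.56

With 12 periods per year: i = 0.0111917, n = 72.
PV = 2550 × [1 − (1+0.0111917)^(−72)] / 0.0111917 × (1+i) = 2550 × 49.808063 = 127,010.5618
(annuity-due: payments at period start, so ×(1+i).)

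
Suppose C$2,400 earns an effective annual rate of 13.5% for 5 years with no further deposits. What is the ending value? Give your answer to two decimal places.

C$4,520.54

FV = 2,400 × (1 + 0.135)^5 = 4,520.5424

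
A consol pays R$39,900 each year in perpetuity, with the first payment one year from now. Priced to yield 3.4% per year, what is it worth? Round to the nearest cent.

R$1,173,529.41

PV = C/r = 39900/0.034 = 1,173,529.4118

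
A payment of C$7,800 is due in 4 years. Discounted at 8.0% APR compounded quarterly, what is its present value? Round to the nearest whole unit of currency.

C$5,682

i = 0.08/4 = 0.02 per quarter; n = 4·4 = 16.
PV = FV·(1+i)^(−n) = 7,800 × 0.728446 = 5,681.8773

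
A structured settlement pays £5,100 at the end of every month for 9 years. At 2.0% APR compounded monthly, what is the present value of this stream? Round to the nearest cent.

£503,690.16

Periodic rate i = 0.02/12 = 0.00166667; n = 9 × 12 = 108 periods.
Annuity factor a(108|0.00166667) = 98.762777; PV = 5100 × 98.762777 = 503,690.1608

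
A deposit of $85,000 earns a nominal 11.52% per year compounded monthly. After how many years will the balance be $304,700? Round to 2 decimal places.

11.14 years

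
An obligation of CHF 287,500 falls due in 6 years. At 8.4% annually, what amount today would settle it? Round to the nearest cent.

PV = FV·(1+i)^(−n) = 287,500 × 0.616346 = 177,199.3628

CHF 177,199.36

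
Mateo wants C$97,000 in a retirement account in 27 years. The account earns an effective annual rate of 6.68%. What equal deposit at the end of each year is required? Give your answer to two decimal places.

FV-annuity factor = 70.825483; PMT = 97000 / 70.825483 = 1,369.5635

C$1,369.56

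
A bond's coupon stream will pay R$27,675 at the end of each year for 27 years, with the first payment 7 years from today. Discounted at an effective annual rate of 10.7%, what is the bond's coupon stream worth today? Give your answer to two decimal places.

R$131,512.88

PV at t=6 (ordinary 27-year annuity): 27675 × a(27|0.107) = 27675 × 8.745132 = 242,021.5275
PV₀ = 242,021.5275 / (1+0.107)^6 = 242,021.5275 / 1.840288 = 131,512.8751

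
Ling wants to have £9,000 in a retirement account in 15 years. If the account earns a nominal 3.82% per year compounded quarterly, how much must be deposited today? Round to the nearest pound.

£5,088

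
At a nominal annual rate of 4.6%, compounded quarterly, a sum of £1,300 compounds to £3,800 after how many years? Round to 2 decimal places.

23.45 years

Periodic rate i = 0.046/4 = 0.0115.
(1+i)^n = 3800/1300 = 2.92308, so n = ln 2.92308 / ln 1.0115 = 93.8081 quarters
= 93.8081/4 years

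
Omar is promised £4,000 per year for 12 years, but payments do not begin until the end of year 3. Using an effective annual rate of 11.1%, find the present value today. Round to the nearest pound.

PV at t=2 (ordinary 12-year annuity): 4000 × a(12|0.111) = 4000 × 6.461543 = 25,846.1740
PV₀ = 25,846.1740 / (1+0.111)^2 = 25,846.1740 / 1.234321 = 20,939.5886

£20,940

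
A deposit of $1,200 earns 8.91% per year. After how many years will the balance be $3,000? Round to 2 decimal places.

10.74 years

(1+i)^n = 3000/1200 = 2.50000, so n = ln 2.50000 / ln 1.0891 = 10.7355 years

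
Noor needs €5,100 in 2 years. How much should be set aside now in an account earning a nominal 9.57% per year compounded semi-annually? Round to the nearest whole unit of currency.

i = 0.0957/2 = 0.04785 per half-year; n = 2·2 = 4.
PV = 5,100 / (1 + 0.04785)^4 = 5,100 / 1.205581 = 4,230.3247

€4,230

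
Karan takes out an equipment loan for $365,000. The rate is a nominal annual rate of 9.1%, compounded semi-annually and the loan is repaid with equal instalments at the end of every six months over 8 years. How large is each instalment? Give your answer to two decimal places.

$32,608.44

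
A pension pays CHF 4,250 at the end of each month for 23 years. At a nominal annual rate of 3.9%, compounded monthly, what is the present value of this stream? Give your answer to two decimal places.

i = 0.039/12 = 0.00325 per month; n = 23·12 = 276.
PV = PMT · [1 − (1+i)^(−n)] / i = 4250 · 182.035460 = 773,650.7069

CHF 773,650.71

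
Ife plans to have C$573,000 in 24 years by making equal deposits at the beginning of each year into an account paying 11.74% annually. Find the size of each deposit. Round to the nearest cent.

FV-annuity factor × (1+i) = 127.112902; PMT = 573000 / 127.112902 = 4,507.8036

C$4,507.80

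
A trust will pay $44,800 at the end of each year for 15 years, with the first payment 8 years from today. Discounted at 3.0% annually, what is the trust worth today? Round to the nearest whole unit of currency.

$434,857

PV at t=7 (ordinary 15-year annuity): 44800 × a(15|0.03) = 44800 × 11.937935 = 534,819.4919
Discount back 7 years: 534,819.4919 × (1+0.03)^(−7) = 534,819.4919 × 0.813092 = 434,857.1890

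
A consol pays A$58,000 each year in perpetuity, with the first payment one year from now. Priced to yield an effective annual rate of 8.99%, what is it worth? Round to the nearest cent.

A$645,161.29

PV = C/r = 58000/0.0899 = 645,161.2903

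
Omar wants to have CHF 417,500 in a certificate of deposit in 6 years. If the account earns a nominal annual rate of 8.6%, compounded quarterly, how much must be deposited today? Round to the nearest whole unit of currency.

CHF 250,574

With 4 periods per year: i = 0.0215, n = 24.
PV = 417,500 / (1 + 0.0215)^24 = 417,500 / 1.666176 = 250,573.7523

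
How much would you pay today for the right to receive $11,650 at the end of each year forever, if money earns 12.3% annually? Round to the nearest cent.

PV = C/r = 11650/0.123 = 94,715.4472

$94,715.45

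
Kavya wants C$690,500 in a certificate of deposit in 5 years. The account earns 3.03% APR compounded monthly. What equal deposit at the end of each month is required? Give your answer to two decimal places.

C$10,673.08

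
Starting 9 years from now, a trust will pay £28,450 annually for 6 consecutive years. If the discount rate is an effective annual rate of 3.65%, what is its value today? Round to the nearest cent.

PV at t=8 (ordinary 6-year annuity): 28450 × a(6|0.0365) = 28450 × 5.302398 = 150,853.2257
PV₀ = 150,853.2257 / (1+0.0365)^8 = 150,853.2257 / 1.332154 = 113,240.0754

£113,240.08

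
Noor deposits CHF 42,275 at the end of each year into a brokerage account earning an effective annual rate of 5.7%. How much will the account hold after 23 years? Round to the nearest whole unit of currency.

FV = 42275 × [(1+0.057)^23 − 1] / 0.057 = 42275 × 45.240266 = 1,912,532.2567

CHF 1,912,532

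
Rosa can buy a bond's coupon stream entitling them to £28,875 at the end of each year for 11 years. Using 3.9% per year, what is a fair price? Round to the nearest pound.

£254,329

PV = PMT · [1 − (1+i)^(−n)] / i = 28875 · 8.807915 = 254,328.5547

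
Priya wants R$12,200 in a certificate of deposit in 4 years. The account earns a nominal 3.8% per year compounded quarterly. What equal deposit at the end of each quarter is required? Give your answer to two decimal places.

i = 0.038/4 = 0.0095 per quarter; n = 4·4 = 16.
FV-annuity factor = 17.192137; PMT = 12200 / 17.192137 = 709.6267

R$709.63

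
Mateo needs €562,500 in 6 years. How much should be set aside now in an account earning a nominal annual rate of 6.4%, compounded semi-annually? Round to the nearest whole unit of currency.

€385,448

i = 0.064/2 = 0.032 per half-year; n = 6·2 = 12.
PV = 562,500 / (1 + 0.032)^12 = 562,500 / 1.459340 = 385,448.3219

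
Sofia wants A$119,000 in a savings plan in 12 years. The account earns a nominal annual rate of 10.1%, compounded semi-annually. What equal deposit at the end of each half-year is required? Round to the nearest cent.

i = 0.101/2 = 0.0505 per half-year; n = 12·2 = 24.
PMT = 119000 / ( [(1+0.0505)^24 − 1] / 0.0505 ) = 119000 / 44.795263 = 2,656.5309

A$2,656.53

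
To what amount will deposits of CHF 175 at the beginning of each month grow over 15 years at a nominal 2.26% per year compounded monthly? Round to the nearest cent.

CHF 37,526.36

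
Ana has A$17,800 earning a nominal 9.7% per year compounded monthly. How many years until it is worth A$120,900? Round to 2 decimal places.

Periodic rate i = 0.097/12 = 0.00808333.
n = ln(120900/17800) / ln(1+0.00808333) = ln(6.79213) / 0.008051 = 237.9585 months
= 237.9585/12 years

19.83 years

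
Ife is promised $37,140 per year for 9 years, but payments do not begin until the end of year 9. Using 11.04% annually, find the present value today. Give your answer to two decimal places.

PV at t=8 (ordinary 9-year annuity): 37140 × a(9|0.1104) = 37140 × 5.528449 = 205,326.6099
Discount back 8 years: 205,326.6099 × (1+0.1104)^(−8) = 205,326.6099 × 0.432678 = 88,840.2172

$88,840.22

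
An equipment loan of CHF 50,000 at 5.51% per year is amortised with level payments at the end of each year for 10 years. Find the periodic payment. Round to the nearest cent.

CHF 6,636.57

Annuity-PV factor = 7.534012; PMT = 50000 / 7.534012 = 6,636.5706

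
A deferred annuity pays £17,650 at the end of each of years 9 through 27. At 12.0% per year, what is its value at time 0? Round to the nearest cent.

PV at t=8 (ordinary 19-year annuity): 17650 × a(19|0.12) = 17650 × 7.365777 = 130,005.9616
PV₀ = 130,005.9616 / (1+0.12)^8 = 130,005.9616 / 2.475963 = 52,507.2274

£52,507.23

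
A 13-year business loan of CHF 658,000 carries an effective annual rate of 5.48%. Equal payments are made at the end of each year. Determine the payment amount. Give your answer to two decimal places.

Annuity-PV factor = 9.127902; PMT = 658000 / 9.127902 = 72,086.6668

CHF 72,086.67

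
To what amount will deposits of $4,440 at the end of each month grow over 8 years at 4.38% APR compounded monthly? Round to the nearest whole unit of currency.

Periodic rate i = 0.0438/12 = 0.00365; n = 8 × 12 = 96 periods.
FV = PMT · [(1+i)^n − 1] / i = 4440 · 114.720535 = 509,359.1752

$509,359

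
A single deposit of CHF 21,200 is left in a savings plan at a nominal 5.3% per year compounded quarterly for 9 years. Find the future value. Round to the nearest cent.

i = 0.053/4 = 0.01325 per quarter; n = 9·4 = 36.
21,200 × (1+0.01325)^36 = 21,200 × 1.606194 = 34,051.3165

CHF 34,051.32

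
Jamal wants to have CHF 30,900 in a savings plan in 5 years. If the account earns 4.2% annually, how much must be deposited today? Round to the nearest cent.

CHF 25,154.74

Discount factor = (1+0.042)^(−5) = 0.814069; PV = 30,900 × 0.814069 = 25,154.7430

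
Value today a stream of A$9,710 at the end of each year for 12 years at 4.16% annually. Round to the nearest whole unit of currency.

A$90,289

PV = PMT · [1 − (1+i)^(−n)] / i = 9710 · 9.298545 = 90,288.8752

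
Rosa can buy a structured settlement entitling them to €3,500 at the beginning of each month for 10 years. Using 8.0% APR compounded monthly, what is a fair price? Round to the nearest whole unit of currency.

€290,398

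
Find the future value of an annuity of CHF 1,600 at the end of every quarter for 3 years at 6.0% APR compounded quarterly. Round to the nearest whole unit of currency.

CHF 20,866

i = 0.06/4 = 0.015 per quarter; n = 3·4 = 12.
FV = 1600 × [(1+0.015)^12 − 1] / 0.015 = 1600 × 13.041211 = 20,865.9383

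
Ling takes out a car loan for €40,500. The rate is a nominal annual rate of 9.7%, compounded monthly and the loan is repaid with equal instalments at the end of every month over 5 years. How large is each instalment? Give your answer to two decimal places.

Periodic rate i = 0.097/12 = 0.00808333; n = 5 × 12 = 60 periods.
PMT = 40500 / ( [1 − (1+0.00808333)^(−60)] / 0.00808333 ) = 40500 / 47.393963 = 854.5392

€854.54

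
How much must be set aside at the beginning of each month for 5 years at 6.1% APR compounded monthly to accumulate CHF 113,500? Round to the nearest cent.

Periodic rate i = 0.061/12 = 0.00508333; n = 5 × 12 = 60 periods.
PMT = 113500 / ( [(1+0.00508333)^60 − 1] / 0.00508333 × (1+i) ) = 113500 / 70.305208 = 1,614.3896

CHF 1,614.39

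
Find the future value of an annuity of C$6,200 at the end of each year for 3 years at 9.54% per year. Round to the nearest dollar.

C$20,431

FV = PMT · [(1+i)^n − 1] / i = 6200 · 3.295301 = 20,430.8672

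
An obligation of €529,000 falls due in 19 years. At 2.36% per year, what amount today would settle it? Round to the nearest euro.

PV = 529,000 / (1 + 0.0236)^19 = 529,000 / 1.557669 = 339,609.9493

€339,610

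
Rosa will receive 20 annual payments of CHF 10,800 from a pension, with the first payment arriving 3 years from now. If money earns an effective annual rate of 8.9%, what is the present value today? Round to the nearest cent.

Value one period before first payment (t=2): 10800 × [1 − (1+0.089)^(−20)] / 0.089 = 10800 × 9.193971 = 99,294.8842
Discount back 2 years: 99,294.8842 × (1+0.089)^(−2) = 99,294.8842 × 0.843226 = 83,728.0765

CHF 83,728.08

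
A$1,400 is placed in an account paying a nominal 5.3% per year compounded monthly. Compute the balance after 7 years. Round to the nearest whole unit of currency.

A$2,027

i = 0.053/12 = 0.00441667 per month; n = 7·12 = 84.
1,400 × (1+0.00441667)^84 = 1,400 × 1.448000 = 2,027.1996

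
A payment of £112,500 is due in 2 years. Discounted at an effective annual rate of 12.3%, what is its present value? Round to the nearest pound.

£89,206

PV = FV·(1+i)^(−n) = 112,500 × 0.792940 = 89,205.7831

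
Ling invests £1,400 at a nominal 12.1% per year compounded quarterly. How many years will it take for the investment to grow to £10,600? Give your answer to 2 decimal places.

16.98 years

Periodic rate i = 0.121/4 = 0.03025.
n = ln(10600/1400) / ln(1+0.03025) = ln(7.57143) / 0.029801 = 67.9289 quarters
= 67.9289/4 years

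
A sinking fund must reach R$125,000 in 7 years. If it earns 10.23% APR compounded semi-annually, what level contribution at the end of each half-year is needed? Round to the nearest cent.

R$6,327.27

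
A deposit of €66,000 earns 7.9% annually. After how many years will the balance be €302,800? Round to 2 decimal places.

(1+i)^n = 302800/66000 = 4.58788, so n = ln 4.58788 / ln 1.079 = 20.0358 years

20.04 years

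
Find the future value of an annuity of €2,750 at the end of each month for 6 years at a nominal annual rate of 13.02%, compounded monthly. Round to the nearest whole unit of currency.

€297,791

Periodic rate i = 0.1302/12 = 0.01085; n = 6 × 12 = 72 periods.
FV = 2750 × [(1+0.01085)^72 − 1] / 0.01085 = 2750 × 108.287661 = 297,791.0675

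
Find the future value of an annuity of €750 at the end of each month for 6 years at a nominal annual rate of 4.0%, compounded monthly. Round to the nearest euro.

i = 0.04/12 = 0.00333333 per month; n = 6·12 = 72.
FV = 750 × [(1+0.00333333)^72 − 1] / 0.00333333 = 750 × 81.222564 = 60,916.9228

€60,917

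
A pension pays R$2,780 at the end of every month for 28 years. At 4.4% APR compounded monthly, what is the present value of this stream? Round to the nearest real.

With 12 periods per year: i = 0.00366667, n = 336.
PV = PMT · [1 − (1+i)^(−n)] / i = 2780 · 192.990932 = 536,514.7899

R$536,515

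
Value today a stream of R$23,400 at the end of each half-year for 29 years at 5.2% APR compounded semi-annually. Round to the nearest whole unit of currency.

With 2 periods per year: i = 0.026, n = 58.
PV = 23400 × [1 − (1+0.026)^(−58)] / 0.026 = 23400 × 29.782338 = 696,906.7056

R$696,907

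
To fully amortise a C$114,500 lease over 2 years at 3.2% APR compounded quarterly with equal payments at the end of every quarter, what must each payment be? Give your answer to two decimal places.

With 4 periods per year: i = 0.008, n = 8.
Annuity-PV factor = 7.719514; PMT = 114500 / 7.719514 = 14,832.5395

C$14,832.54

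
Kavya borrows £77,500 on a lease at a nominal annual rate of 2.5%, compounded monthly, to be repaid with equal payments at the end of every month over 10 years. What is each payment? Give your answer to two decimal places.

£730.59

With 12 periods per year: i = 0.00208333, n = 120.
PMT = 77500 / ( [1 − (1+0.00208333)^(−120)] / 0.00208333 ) = 77500 / 106.078396 = 730.5917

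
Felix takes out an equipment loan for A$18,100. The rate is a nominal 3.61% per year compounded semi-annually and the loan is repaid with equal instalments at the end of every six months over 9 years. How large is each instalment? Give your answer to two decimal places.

A$1,186.71

With 2 periods per year: i = 0.01805, n = 18.
Annuity-PV factor = 15.252282; PMT = 18100 / 15.252282 = 1,186.7077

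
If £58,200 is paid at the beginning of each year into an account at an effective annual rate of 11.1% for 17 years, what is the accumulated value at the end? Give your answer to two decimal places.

£2,904,484.66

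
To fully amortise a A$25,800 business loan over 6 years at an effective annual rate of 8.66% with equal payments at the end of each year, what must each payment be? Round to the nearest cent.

A$5,693.15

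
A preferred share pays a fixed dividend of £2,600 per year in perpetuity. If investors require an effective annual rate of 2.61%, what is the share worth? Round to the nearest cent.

£99,616.86

PV = PMT / i = 2600 / 0.0261 = 99,616.8582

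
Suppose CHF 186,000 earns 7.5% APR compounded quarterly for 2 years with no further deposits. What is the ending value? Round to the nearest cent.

i = 0.075/4 = 0.01875 per quarter; n = 2·4 = 8.
186,000 × (1+0.01875)^8 = 186,000 × 1.160222 = 215,801.2312

CHF 215,801.23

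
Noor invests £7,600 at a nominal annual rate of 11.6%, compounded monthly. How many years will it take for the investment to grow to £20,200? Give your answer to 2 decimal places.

8.47 years

Periodic rate i = 0.116/12 = 0.00966667.
n = ln(20200/7600) / ln(1+0.00966667) = ln(2.65789) / 0.009620 = 101.6122 months
= 101.6122/12 years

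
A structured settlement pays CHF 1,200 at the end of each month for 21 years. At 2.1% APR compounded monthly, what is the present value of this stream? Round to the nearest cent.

CHF 244,360.64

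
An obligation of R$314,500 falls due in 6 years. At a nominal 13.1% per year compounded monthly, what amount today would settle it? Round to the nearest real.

R$143,918

i = 0.131/12 = 0.0109167 per month; n = 6·12 = 72.
Discount factor = (1+0.0109167)^(−72) = 0.457609; PV = 314,500 × 0.457609 = 143,917.9515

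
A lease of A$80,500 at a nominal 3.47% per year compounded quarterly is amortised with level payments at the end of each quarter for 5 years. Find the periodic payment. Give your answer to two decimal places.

Periodic rate i = 0.0347/4 = 0.008675; n = 5 × 4 = 20 periods.
PMT = 80500 / ( [1 − (1+0.008675)^(−20)] / 0.008675 ) = 80500 / 18.288595 = 4,401.6503

A$4,401.65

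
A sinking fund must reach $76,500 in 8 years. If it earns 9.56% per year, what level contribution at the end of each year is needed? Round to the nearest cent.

PMT = 76500 / ( [(1+0.0956)^8 − 1] / 0.0956 ) = 76500 / 11.254672 = 6,797.1772

$6,797.18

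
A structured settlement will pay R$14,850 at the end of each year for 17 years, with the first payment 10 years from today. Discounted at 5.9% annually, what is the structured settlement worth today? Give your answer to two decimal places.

PV at t=9 (ordinary 17-year annuity): 14850 × a(17|0.059) = 14850 × 10.553032 = 156,712.5194
Discount back 9 years: 156,712.5194 × (1+0.059)^(−9) = 156,712.5194 × 0.596948 = 93,549.1943

R$93,549.19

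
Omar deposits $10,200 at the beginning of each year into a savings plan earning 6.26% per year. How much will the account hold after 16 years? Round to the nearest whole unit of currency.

$284,278

FV = PMT · [(1+i)^n − 1] / i × (1+i) = 10200 · 27.870398 = 284,278.0548
Payments are at the start of each period, so multiply by (1+i).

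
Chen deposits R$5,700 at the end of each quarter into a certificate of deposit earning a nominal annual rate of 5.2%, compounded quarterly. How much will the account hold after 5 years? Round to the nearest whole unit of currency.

R$129,240

i = 0.052/4 = 0.013 per quarter; n = 5·4 = 20.
FV = 5700 × [(1+0.013)^20 − 1] / 0.013 = 5700 × 22.673762 = 129,240.4437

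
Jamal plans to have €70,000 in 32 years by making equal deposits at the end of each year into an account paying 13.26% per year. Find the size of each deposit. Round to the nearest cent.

FV-annuity factor = 397.879586; PMT = 70000 / 397.879586 = 175.9326

€175.93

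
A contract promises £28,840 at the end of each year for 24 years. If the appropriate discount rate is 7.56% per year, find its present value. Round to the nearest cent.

£315,129.42

PV = PMT · [1 − (1+i)^(−n)] / i = 28840 · 10.926818 = 315,129.4208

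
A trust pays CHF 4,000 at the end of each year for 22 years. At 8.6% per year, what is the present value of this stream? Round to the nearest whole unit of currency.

PV = PMT · [1 − (1+i)^(−n)] / i = 4000 · 9.734494 = 38,937.9752

CHF 38,938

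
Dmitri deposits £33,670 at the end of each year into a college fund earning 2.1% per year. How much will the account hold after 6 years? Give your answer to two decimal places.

£212,927.74

Accumulation factor s(6|0.021) = 6.323960; FV = 33670 × 6.323960 = 212,927.7361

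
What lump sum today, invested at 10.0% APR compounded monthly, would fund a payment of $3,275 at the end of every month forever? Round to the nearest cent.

Periodic rate i = 0.1/12 = 0.00833333.
PV = PMT / i = 3275 / 0.00833333 = 393,000.0000

$393,000.00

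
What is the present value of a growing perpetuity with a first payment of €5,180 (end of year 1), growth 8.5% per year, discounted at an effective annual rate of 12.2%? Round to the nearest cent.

PV = PMT / (i − g) = 5180 / (0.122 − 0.085) = 5180 / 0.037000 = 140,000.0000

€140,000.00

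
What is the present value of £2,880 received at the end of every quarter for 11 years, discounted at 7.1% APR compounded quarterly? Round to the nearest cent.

With 4 periods per year: i = 0.01775, n = 44.
Annuity factor a(44|0.01775) = 30.360803; PV = 2880 × 30.360803 = 87,439.1131

£87,439.11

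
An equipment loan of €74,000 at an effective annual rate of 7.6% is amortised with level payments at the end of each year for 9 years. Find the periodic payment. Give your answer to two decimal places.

€11,649.61

PMT = 74000 / ( [1 − (1+0.076)^(−9)] / 0.076 ) = 74000 / 6.352145 = 11,649.6079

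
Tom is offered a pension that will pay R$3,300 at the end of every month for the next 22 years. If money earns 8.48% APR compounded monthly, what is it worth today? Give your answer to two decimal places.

R$394,215.06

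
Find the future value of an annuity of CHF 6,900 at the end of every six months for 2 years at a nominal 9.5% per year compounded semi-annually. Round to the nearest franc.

CHF 29,630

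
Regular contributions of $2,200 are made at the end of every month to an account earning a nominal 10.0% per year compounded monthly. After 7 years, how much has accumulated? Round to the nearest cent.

$266,090.92

With 12 periods per year: i = 0.00833333, n = 84.
Accumulation factor s(84|0.00833333) = 120.950418; FV = 2200 × 120.950418 = 266,090.9203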